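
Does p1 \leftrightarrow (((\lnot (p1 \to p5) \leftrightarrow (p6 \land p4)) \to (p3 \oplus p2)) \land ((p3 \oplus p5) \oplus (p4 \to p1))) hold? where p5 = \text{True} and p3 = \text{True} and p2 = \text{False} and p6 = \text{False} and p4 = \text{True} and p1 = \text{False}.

\text{True}

p1 \to p5 = \text{False} \to \text{True} = \text{True}
\lnot (p1 \to p5) = \lnot \text{True} = \text{False}
p6 \land p4 = \text{False} \land \text{True} = \text{False}
\lnot (p1 \to p5) \leftrightarrow (p6 \land p4) = \text{False} \leftrightarrow \text{False} = \text{True}
p3 \oplus p2 = \text{True} \oplus \text{False} = \text{True}
(\lnot (p1 \to p5) \leftrightarrow (p6 \land p4)) \to (p3 \oplus p2) = \text{True} \to \text{True} = \text{True}
p3 \oplus p5 = \text{True} \oplus \text{True} = \text{False}
p4 \to p1 = \text{True} \to \text{False} = \text{False}
(p3 \oplus p5) \oplus (p4 \to p1) = \text{False} \oplus \text{False} = \text{False}
((\lnot (p1 \to p5) \leftrightarrow (p6 \land p4)) \to (p3 \oplus p2)) \land ((p3 \oplus p5) \oplus (p4 \to p1)) = \text{True} \land \text{False} = \text{False}
p1 \leftrightarrow (((\lnot (p1 \to p5) \leftrightarrow (p6 \land p4)) \to (p3 \oplus p2)) \land ((p3 \oplus p5) \oplus (p4 \to p1))) = \text{False} \leftrightarrow \text{False} = \text{True}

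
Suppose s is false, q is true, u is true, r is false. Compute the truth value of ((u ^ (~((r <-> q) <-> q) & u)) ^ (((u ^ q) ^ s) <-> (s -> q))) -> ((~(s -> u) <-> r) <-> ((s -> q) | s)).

Substituting s=0, q=1, u=1, r=0:
r <-> q = 0 <-> 1 = 0
(r <-> q) <-> q = 0 <-> 1 = 0
~((r <-> q) <-> q) = ~0 = 1
~((r <-> q) <-> q) & u = 1 & 1 = 1
u ^ (~((r <-> q) <-> q) & u) = 1 ^ 1 = 0
u ^ q = 1 ^ 1 = 0
(u ^ q) ^ s = 0 ^ 0 = 0
s -> q = 0 -> 1 = 1
((u ^ q) ^ s) <-> (s -> q) = 0 <-> 1 = 0
(u ^ (~((r <-> q) <-> q) & u)) ^ (((u ^ q) ^ s) <-> (s -> q)) = 0 ^ 0 = 0
s -> u = 0 -> 1 = 1
~(s -> u) = ~1 = 0
~(s -> u) <-> r = 0 <-> 0 = 1
s -> q = 0 -> 1 = 1
(s -> q) | s = 1 | 0 = 1
(~(s -> u) <-> r) <-> ((s -> q) | s) = 1 <-> 1 = 1
((u ^ (~((r <-> q) <-> q) & u)) ^ (((u ^ q) ^ s) <-> (s -> q))) -> ((~(s -> u) <-> r) <-> ((s -> q) | s)) = 0 -> 1 = 1

1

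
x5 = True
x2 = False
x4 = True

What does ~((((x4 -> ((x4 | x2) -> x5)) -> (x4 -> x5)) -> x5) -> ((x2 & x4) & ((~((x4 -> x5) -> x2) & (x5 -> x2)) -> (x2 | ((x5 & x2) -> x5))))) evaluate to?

True

x4 | x2 = True | False = True
(x4 | x2) -> x5 = True -> True = True
x4 -> ((x4 | x2) -> x5) = True -> True = True
x4 -> x5 = True -> True = True
(x4 -> ((x4 | x2) -> x5)) -> (x4 -> x5) = True -> True = True
((x4 -> ((x4 | x2) -> x5)) -> (x4 -> x5)) -> x5 = True -> True = True
x2 & x4 = False & True = False
x4 -> x5 = True -> True = True
(x4 -> x5) -> x2 = True -> False = False
~((x4 -> x5) -> x2) = ~False = True
x5 -> x2 = True -> False = False
~((x4 -> x5) -> x2) & (x5 -> x2) = True & False = False
x5 & x2 = True & False = False
(x5 & x2) -> x5 = False -> True = True
x2 | ((x5 & x2) -> x5) = False | True = True
(~((x4 -> x5) -> x2) & (x5 -> x2)) -> (x2 | ((x5 & x2) -> x5)) = False -> True = True
(x2 & x4) & ((~((x4 -> x5) -> x2) & (x5 -> x2)) -> (x2 | ((x5 & x2) -> x5))) = False & True = False
(((x4 -> ((x4 | x2) -> x5)) -> (x4 -> x5)) -> x5) -> ((x2 & x4) & ((~((x4 -> x5) -> x2) & (x5 -> x2)) -> (x2 | ((x5 & x2) -> x5)))) = True -> False = False
~((((x4 -> ((x4 | x2) -> x5)) -> (x4 -> x5)) -> x5) -> ((x2 & x4) & ((~((x4 -> x5) -> x2) & (x5 -> x2)) -> (x2 | ((x5 & x2) -> x5))))) = ~False = True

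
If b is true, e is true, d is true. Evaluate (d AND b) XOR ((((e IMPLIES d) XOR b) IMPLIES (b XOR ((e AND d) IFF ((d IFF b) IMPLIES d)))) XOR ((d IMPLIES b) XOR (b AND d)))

F

Substituting b=T, e=T, d=T:
d AND b = T AND T = T
e IMPLIES d = T IMPLIES T = T
(e IMPLIES d) XOR b = T XOR T = F
e AND d = T AND T = T
d IFF b = T IFF T = T
(d IFF b) IMPLIES d = T IMPLIES T = T
(e AND d) IFF ((d IFF b) IMPLIES d) = T IFF T = T
b XOR ((e AND d) IFF ((d IFF b) IMPLIES d)) = T XOR T = F
((e IMPLIES d) XOR b) IMPLIES (b XOR ((e AND d) IFF ((d IFF b) IMPLIES d))) = F IMPLIES F = T
d IMPLIES b = T IMPLIES T = T
b AND d = T AND T = T
(d IMPLIES b) XOR (b AND d) = T XOR T = F
(((e IMPLIES d) XOR b) IMPLIES (b XOR ((e AND d) IFF ((d IFF b) IMPLIES d)))) XOR ((d IMPLIES b) XOR (b AND d)) = T XOR F = T
(d AND b) XOR ((((e IMPLIES d) XOR b) IMPLIES (b XOR ((e AND d) IFF ((d IFF b) IMPLIES d)))) XOR ((d IMPLIES b) XOR (b AND d))) = T XOR T = F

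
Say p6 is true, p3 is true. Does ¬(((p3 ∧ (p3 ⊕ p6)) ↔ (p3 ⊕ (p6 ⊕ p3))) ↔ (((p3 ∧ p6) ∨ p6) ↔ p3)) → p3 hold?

p3 ⊕ p6 = True ⊕ True = False
p3 ∧ (p3 ⊕ p6) = True ∧ False = False
p6 ⊕ p3 = True ⊕ True = False
p3 ⊕ (p6 ⊕ p3) = True ⊕ False = True
(p3 ∧ (p3 ⊕ p6)) ↔ (p3 ⊕ (p6 ⊕ p3)) = False ↔ True = False
p3 ∧ p6 = True ∧ True = True
(p3 ∧ p6) ∨ p6 = True ∨ True = True
((p3 ∧ p6) ∨ p6) ↔ p3 = True ↔ True = True
((p3 ∧ (p3 ⊕ p6)) ↔ (p3 ⊕ (p6 ⊕ p3))) ↔ (((p3 ∧ p6) ∨ p6) ↔ p3) = False ↔ True = False
¬(((p3 ∧ (p3 ⊕ p6)) ↔ (p3 ⊕ (p6 ⊕ p3))) ↔ (((p3 ∧ p6) ∨ p6) ↔ p3)) = ¬False = True
¬(((p3 ∧ (p3 ⊕ p6)) ↔ (p3 ⊕ (p6 ⊕ p3))) ↔ (((p3 ∧ p6) ∨ p6) ↔ p3)) → p3 = True → True = True

True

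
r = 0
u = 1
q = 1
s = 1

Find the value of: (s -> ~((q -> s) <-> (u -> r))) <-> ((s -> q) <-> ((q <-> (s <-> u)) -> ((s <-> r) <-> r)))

q -> s = 1 -> 1 = 1
u -> r = 1 -> 0 = 0
(q -> s) <-> (u -> r) = 1 <-> 0 = 0
~((q -> s) <-> (u -> r)) = ~0 = 1
s -> ~((q -> s) <-> (u -> r)) = 1 -> 1 = 1
s -> q = 1 -> 1 = 1
s <-> u = 1 <-> 1 = 1
q <-> (s <-> u) = 1 <-> 1 = 1
s <-> r = 1 <-> 0 = 0
(s <-> r) <-> r = 0 <-> 0 = 1
(q <-> (s <-> u)) -> ((s <-> r) <-> r) = 1 -> 1 = 1
(s -> q) <-> ((q <-> (s <-> u)) -> ((s <-> r) <-> r)) = 1 <-> 1 = 1
(s -> ~((q -> s) <-> (u -> r))) <-> ((s -> q) <-> ((q <-> (s <-> u)) -> ((s <-> r) <-> r))) = 1 <-> 1 = 1

1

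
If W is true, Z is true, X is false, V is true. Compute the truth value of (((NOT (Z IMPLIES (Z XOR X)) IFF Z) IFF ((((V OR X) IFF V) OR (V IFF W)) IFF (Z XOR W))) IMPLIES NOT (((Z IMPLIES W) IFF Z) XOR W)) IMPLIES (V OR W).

Substituting W=true, Z=true, X=false, V=true:
Z XOR X = true XOR false = true
Z IMPLIES (Z XOR X) = true IMPLIES true = true
NOT (Z IMPLIES (Z XOR X)) = NOT true = false
NOT (Z IMPLIES (Z XOR X)) IFF Z = false IFF true = false
V OR X = true OR false = true
(V OR X) IFF V = true IFF true = true
V IFF W = true IFF true = true
((V OR X) IFF V) OR (V IFF W) = true OR true = true
Z XOR W = true XOR true = false
(((V OR X) IFF V) OR (V IFF W)) IFF (Z XOR W) = true IFF false = false
(NOT (Z IMPLIES (Z XOR X)) IFF Z) IFF ((((V OR X) IFF V) OR (V IFF W)) IFF (Z XOR W)) = false IFF false = true
Z IMPLIES W = true IMPLIES true = true
(Z IMPLIES W) IFF Z = true IFF true = true
((Z IMPLIES W) IFF Z) XOR W = true XOR true = false
NOT (((Z IMPLIES W) IFF Z) XOR W) = NOT false = true
((NOT (Z IMPLIES (Z XOR X)) IFF Z) IFF ((((V OR X) IFF V) OR (V IFF W)) IFF (Z XOR W))) IMPLIES NOT (((Z IMPLIES W) IFF Z) XOR W) = true IMPLIES true = true
V OR W = true OR true = true
(((NOT (Z IMPLIES (Z XOR X)) IFF Z) IFF ((((V OR X) IFF V) OR (V IFF W)) IFF (Z XOR W))) IMPLIES NOT (((Z IMPLIES W) IFF Z) XOR W)) IMPLIES (V OR W) = true IMPLIES true = true

true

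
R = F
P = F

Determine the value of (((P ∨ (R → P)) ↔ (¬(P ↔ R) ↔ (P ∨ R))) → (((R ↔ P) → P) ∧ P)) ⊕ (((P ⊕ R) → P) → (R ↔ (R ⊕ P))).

R → P = F → F = T
P ∨ (R → P) = F ∨ T = T
P ↔ R = F ↔ F = T
¬(P ↔ R) = ¬T = F
P ∨ R = F ∨ F = F
¬(P ↔ R) ↔ (P ∨ R) = F ↔ F = T
(P ∨ (R → P)) ↔ (¬(P ↔ R) ↔ (P ∨ R)) = T ↔ T = T
R ↔ P = F ↔ F = T
(R ↔ P) → P = T → F = F
((R ↔ P) → P) ∧ P = F ∧ F = F
((P ∨ (R → P)) ↔ (¬(P ↔ R) ↔ (P ∨ R))) → (((R ↔ P) → P) ∧ P) = T → F = F
P ⊕ R = F ⊕ F = F
(P ⊕ R) → P = F → F = T
R ⊕ P = F ⊕ F = F
R ↔ (R ⊕ P) = F ↔ F = T
((P ⊕ R) → P) → (R ↔ (R ⊕ P)) = T → T = T
(((P ∨ (R → P)) ↔ (¬(P ↔ R) ↔ (P ∨ R))) → (((R ↔ P) → P) ∧ P)) ⊕ (((P ⊕ R) → P) → (R ↔ (R ⊕ P))) = F ⊕ T = T

T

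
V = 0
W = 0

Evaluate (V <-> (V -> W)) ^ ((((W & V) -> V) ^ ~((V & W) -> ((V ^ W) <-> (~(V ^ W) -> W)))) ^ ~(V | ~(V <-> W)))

0

V -> W = 0 -> 0 = 1
V <-> (V -> W) = 0 <-> 1 = 0
W & V = 0 & 0 = 0
(W & V) -> V = 0 -> 0 = 1
V & W = 0 & 0 = 0
V ^ W = 0 ^ 0 = 0
V ^ W = 0 ^ 0 = 0
~(V ^ W) = ~0 = 1
~(V ^ W) -> W = 1 -> 0 = 0
(V ^ W) <-> (~(V ^ W) -> W) = 0 <-> 0 = 1
(V & W) -> ((V ^ W) <-> (~(V ^ W) -> W)) = 0 -> 1 = 1
~((V & W) -> ((V ^ W) <-> (~(V ^ W) -> W))) = ~1 = 0
((W & V) -> V) ^ ~((V & W) -> ((V ^ W) <-> (~(V ^ W) -> W))) = 1 ^ 0 = 1
V <-> W = 0 <-> 0 = 1
~(V <-> W) = ~1 = 0
V | ~(V <-> W) = 0 | 0 = 0
~(V | ~(V <-> W)) = ~0 = 1
(((W & V) -> V) ^ ~((V & W) -> ((V ^ W) <-> (~(V ^ W) -> W)))) ^ ~(V | ~(V <-> W)) = 1 ^ 1 = 0
(V <-> (V -> W)) ^ ((((W & V) -> V) ^ ~((V & W) -> ((V ^ W) <-> (~(V ^ W) -> W)))) ^ ~(V | ~(V <-> W))) = 0 ^ 0 = 0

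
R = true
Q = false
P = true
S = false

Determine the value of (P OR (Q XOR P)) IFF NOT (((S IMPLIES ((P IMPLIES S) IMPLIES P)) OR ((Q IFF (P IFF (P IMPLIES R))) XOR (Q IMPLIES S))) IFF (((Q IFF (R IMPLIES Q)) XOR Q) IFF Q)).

Q XOR P = false XOR true = true
P OR (Q XOR P) = true OR true = true
P IMPLIES S = true IMPLIES false = false
(P IMPLIES S) IMPLIES P = false IMPLIES true = true
S IMPLIES ((P IMPLIES S) IMPLIES P) = false IMPLIES true = true
P IMPLIES R = true IMPLIES true = true
P IFF (P IMPLIES R) = true IFF true = true
Q IFF (P IFF (P IMPLIES R)) = false IFF true = false
Q IMPLIES S = false IMPLIES false = true
(Q IFF (P IFF (P IMPLIES R))) XOR (Q IMPLIES S) = false XOR true = true
(S IMPLIES ((P IMPLIES S) IMPLIES P)) OR ((Q IFF (P IFF (P IMPLIES R))) XOR (Q IMPLIES S)) = true OR true = true
R IMPLIES Q = true IMPLIES false = false
Q IFF (R IMPLIES Q) = false IFF false = true
(Q IFF (R IMPLIES Q)) XOR Q = true XOR false = true
((Q IFF (R IMPLIES Q)) XOR Q) IFF Q = true IFF false = false
((S IMPLIES ((P IMPLIES S) IMPLIES P)) OR ((Q IFF (P IFF (P IMPLIES R))) XOR (Q IMPLIES S))) IFF (((Q IFF (R IMPLIES Q)) XOR Q) IFF Q) = true IFF false = false
NOT (((S IMPLIES ((P IMPLIES S) IMPLIES P)) OR ((Q IFF (P IFF (P IMPLIES R))) XOR (Q IMPLIES S))) IFF (((Q IFF (R IMPLIES Q)) XOR Q) IFF Q)) = NOT false = true
(P OR (Q XOR P)) IFF NOT (((S IMPLIES ((P IMPLIES S) IMPLIES P)) OR ((Q IFF (P IFF (P IMPLIES R))) XOR (Q IMPLIES S))) IFF (((Q IFF (R IMPLIES Q)) XOR Q) IFF Q)) = true IFF true = true

true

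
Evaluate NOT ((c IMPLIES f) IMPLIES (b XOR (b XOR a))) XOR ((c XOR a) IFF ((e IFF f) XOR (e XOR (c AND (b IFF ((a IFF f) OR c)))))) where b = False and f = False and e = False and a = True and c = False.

True

c IMPLIES f = False IMPLIES False = True
b XOR a = False XOR True = True
b XOR (b XOR a) = False XOR True = True
(c IMPLIES f) IMPLIES (b XOR (b XOR a)) = True IMPLIES True = True
NOT ((c IMPLIES f) IMPLIES (b XOR (b XOR a))) = NOT True = False
c XOR a = False XOR True = True
e IFF f = False IFF False = True
a IFF f = True IFF False = False
(a IFF f) OR c = False OR False = False
b IFF ((a IFF f) OR c) = False IFF False = True
c AND (b IFF ((a IFF f) OR c)) = False AND True = False
e XOR (c AND (b IFF ((a IFF f) OR c))) = False XOR False = False
(e IFF f) XOR (e XOR (c AND (b IFF ((a IFF f) OR c)))) = True XOR False = True
(c XOR a) IFF ((e IFF f) XOR (e XOR (c AND (b IFF ((a IFF f) OR c))))) = True IFF True = True
NOT ((c IMPLIES f) IMPLIES (b XOR (b XOR a))) XOR ((c XOR a) IFF ((e IFF f) XOR (e XOR (c AND (b IFF ((a IFF f) OR c)))))) = False XOR True = True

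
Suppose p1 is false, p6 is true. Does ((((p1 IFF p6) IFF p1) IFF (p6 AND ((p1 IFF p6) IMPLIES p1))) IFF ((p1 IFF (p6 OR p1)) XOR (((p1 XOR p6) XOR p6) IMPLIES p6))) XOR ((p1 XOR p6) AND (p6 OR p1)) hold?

False

p1 IFF p6 = False IFF True = False
(p1 IFF p6) IFF p1 = False IFF False = True
p1 IFF p6 = False IFF True = False
(p1 IFF p6) IMPLIES p1 = False IMPLIES False = True
p6 AND ((p1 IFF p6) IMPLIES p1) = True AND True = True
((p1 IFF p6) IFF p1) IFF (p6 AND ((p1 IFF p6) IMPLIES p1)) = True IFF True = True
p6 OR p1 = True OR False = True
p1 IFF (p6 OR p1) = False IFF True = False
p1 XOR p6 = False XOR True = True
(p1 XOR p6) XOR p6 = True XOR True = False
((p1 XOR p6) XOR p6) IMPLIES p6 = False IMPLIES True = True
(p1 IFF (p6 OR p1)) XOR (((p1 XOR p6) XOR p6) IMPLIES p6) = False XOR True = True
(((p1 IFF p6) IFF p1) IFF (p6 AND ((p1 IFF p6) IMPLIES p1))) IFF ((p1 IFF (p6 OR p1)) XOR (((p1 XOR p6) XOR p6) IMPLIES p6)) = True IFF True = True
p1 XOR p6 = False XOR True = True
p6 OR p1 = True OR False = True
(p1 XOR p6) AND (p6 OR p1) = True AND True = True
((((p1 IFF p6) IFF p1) IFF (p6 AND ((p1 IFF p6) IMPLIES p1))) IFF ((p1 IFF (p6 OR p1)) XOR (((p1 XOR p6) XOR p6) IMPLIES p6))) XOR ((p1 XOR p6) AND (p6 OR p1)) = True XOR True = False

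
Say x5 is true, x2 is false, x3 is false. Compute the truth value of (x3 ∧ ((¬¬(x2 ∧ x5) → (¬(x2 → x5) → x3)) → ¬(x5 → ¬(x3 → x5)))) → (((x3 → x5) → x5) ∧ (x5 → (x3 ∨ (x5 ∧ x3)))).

x2 ∧ x5 = F ∧ T = F
¬(x2 ∧ x5) = ¬F = T
¬¬(x2 ∧ x5) = ¬T = F
x2 → x5 = F → T = T
¬(x2 → x5) = ¬T = F
¬(x2 → x5) → x3 = F → F = T
¬¬(x2 ∧ x5) → (¬(x2 → x5) → x3) = F → T = T
x3 → x5 = F → T = T
¬(x3 → x5) = ¬T = F
x5 → ¬(x3 → x5) = T → F = F
¬(x5 → ¬(x3 → x5)) = ¬F = T
(¬¬(x2 ∧ x5) → (¬(x2 → x5) → x3)) → ¬(x5 → ¬(x3 → x5)) = T → T = T
x3 ∧ ((¬¬(x2 ∧ x5) → (¬(x2 → x5) → x3)) → ¬(x5 → ¬(x3 → x5))) = F ∧ T = F
x3 → x5 = F → T = T
(x3 → x5) → x5 = T → T = T
x5 ∧ x3 = T ∧ F = F
x3 ∨ (x5 ∧ x3) = F ∨ F = F
x5 → (x3 ∨ (x5 ∧ x3)) = T → F = F
((x3 → x5) → x5) ∧ (x5 → (x3 ∨ (x5 ∧ x3))) = T ∧ F = F
(x3 ∧ ((¬¬(x2 ∧ x5) → (¬(x2 → x5) → x3)) → ¬(x5 → ¬(x3 → x5)))) → (((x3 → x5) → x5) ∧ (x5 → (x3 ∨ (x5 ∧ x3)))) = F → F = T

T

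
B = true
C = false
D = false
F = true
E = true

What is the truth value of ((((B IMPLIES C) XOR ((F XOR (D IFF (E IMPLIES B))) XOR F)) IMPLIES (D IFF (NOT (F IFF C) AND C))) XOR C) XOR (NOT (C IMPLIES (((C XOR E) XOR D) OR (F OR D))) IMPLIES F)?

Substituting B=true, C=false, D=false, F=true, E=true:
B IMPLIES C = true IMPLIES false = false
E IMPLIES B = true IMPLIES true = true
D IFF (E IMPLIES B) = false IFF true = false
F XOR (D IFF (E IMPLIES B)) = true XOR false = true
(F XOR (D IFF (E IMPLIES B))) XOR F = true XOR true = false
(B IMPLIES C) XOR ((F XOR (D IFF (E IMPLIES B))) XOR F) = false XOR false = false
F IFF C = true IFF false = false
NOT (F IFF C) = NOT false = true
NOT (F IFF C) AND C = true AND false = false
D IFF (NOT (F IFF C) AND C) = false IFF false = true
((B IMPLIES C) XOR ((F XOR (D IFF (E IMPLIES B))) XOR F)) IMPLIES (D IFF (NOT (F IFF C) AND C)) = false IMPLIES true = true
(((B IMPLIES C) XOR ((F XOR (D IFF (E IMPLIES B))) XOR F)) IMPLIES (D IFF (NOT (F IFF C) AND C))) XOR C = true XOR false = true
C XOR E = false XOR true = true
(C XOR E) XOR D = true XOR false = true
F OR D = true OR false = true
((C XOR E) XOR D) OR (F OR D) = true OR true = true
C IMPLIES (((C XOR E) XOR D) OR (F OR D)) = false IMPLIES true = true
NOT (C IMPLIES (((C XOR E) XOR D) OR (F OR D))) = NOT true = false
NOT (C IMPLIES (((C XOR E) XOR D) OR (F OR D))) IMPLIES F = false IMPLIES true = true
((((B IMPLIES C) XOR ((F XOR (D IFF (E IMPLIES B))) XOR F)) IMPLIES (D IFF (NOT (F IFF C) AND C))) XOR C) XOR (NOT (C IMPLIES (((C XOR E) XOR D) OR (F OR D))) IMPLIES F) = true XOR true = false

false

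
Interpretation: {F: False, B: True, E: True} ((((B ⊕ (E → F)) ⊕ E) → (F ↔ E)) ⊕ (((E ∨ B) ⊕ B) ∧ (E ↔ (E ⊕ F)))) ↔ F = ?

Substituting F=False, B=True, E=True:
E → F = True → False = False
B ⊕ (E → F) = True ⊕ False = True
(B ⊕ (E → F)) ⊕ E = True ⊕ True = False
F ↔ E = False ↔ True = False
((B ⊕ (E → F)) ⊕ E) → (F ↔ E) = False → False = True
E ∨ B = True ∨ True = True
(E ∨ B) ⊕ B = True ⊕ True = False
E ⊕ F = True ⊕ False = True
E ↔ (E ⊕ F) = True ↔ True = True
((E ∨ B) ⊕ B) ∧ (E ↔ (E ⊕ F)) = False ∧ True = False
(((B ⊕ (E → F)) ⊕ E) → (F ↔ E)) ⊕ (((E ∨ B) ⊕ B) ∧ (E ↔ (E ⊕ F))) = True ⊕ False = True
((((B ⊕ (E → F)) ⊕ E) → (F ↔ E)) ⊕ (((E ∨ B) ⊕ B) ∧ (E ↔ (E ⊕ F)))) ↔ F = True ↔ False = False

False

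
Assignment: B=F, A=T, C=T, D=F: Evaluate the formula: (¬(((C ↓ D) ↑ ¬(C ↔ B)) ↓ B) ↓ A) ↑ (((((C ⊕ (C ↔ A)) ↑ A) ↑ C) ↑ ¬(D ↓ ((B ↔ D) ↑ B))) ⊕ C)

C ↓ D = T ↓ F = F
C ↔ B = T ↔ F = F
¬(C ↔ B) = ¬F = T
(C ↓ D) ↑ ¬(C ↔ B) = F ↑ T = T
((C ↓ D) ↑ ¬(C ↔ B)) ↓ B = T ↓ F = F
¬(((C ↓ D) ↑ ¬(C ↔ B)) ↓ B) = ¬F = T
¬(((C ↓ D) ↑ ¬(C ↔ B)) ↓ B) ↓ A = T ↓ T = F
C ↔ A = T ↔ T = T
C ⊕ (C ↔ A) = T ⊕ T = F
(C ⊕ (C ↔ A)) ↑ A = F ↑ T = T
((C ⊕ (C ↔ A)) ↑ A) ↑ C = T ↑ T = F
B ↔ D = F ↔ F = T
(B ↔ D) ↑ B = T ↑ F = T
D ↓ ((B ↔ D) ↑ B) = F ↓ T = F
¬(D ↓ ((B ↔ D) ↑ B)) = ¬F = T
(((C ⊕ (C ↔ A)) ↑ A) ↑ C) ↑ ¬(D ↓ ((B ↔ D) ↑ B)) = F ↑ T = T
((((C ⊕ (C ↔ A)) ↑ A) ↑ C) ↑ ¬(D ↓ ((B ↔ D) ↑ B))) ⊕ C = T ⊕ T = F
(¬(((C ↓ D) ↑ ¬(C ↔ B)) ↓ B) ↓ A) ↑ (((((C ⊕ (C ↔ A)) ↑ A) ↑ C) ↑ ¬(D ↓ ((B ↔ D) ↑ B))) ⊕ C) = F ↑ F = T

T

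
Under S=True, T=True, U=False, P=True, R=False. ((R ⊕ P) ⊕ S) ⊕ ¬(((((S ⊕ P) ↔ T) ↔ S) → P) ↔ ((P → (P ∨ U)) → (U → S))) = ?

False

Substituting S=True, T=True, U=False, P=True, R=False:
R ⊕ P = False ⊕ True = True
(R ⊕ P) ⊕ S = True ⊕ True = False
S ⊕ P = True ⊕ True = False
(S ⊕ P) ↔ T = False ↔ True = False
((S ⊕ P) ↔ T) ↔ S = False ↔ True = False
(((S ⊕ P) ↔ T) ↔ S) → P = False → True = True
P ∨ U = True ∨ False = True
P → (P ∨ U) = True → True = True
U → S = False → True = True
(P → (P ∨ U)) → (U → S) = True → True = True
((((S ⊕ P) ↔ T) ↔ S) → P) ↔ ((P → (P ∨ U)) → (U → S)) = True ↔ True = True
¬(((((S ⊕ P) ↔ T) ↔ S) → P) ↔ ((P → (P ∨ U)) → (U → S))) = ¬True = False
((R ⊕ P) ⊕ S) ⊕ ¬(((((S ⊕ P) ↔ T) ↔ S) → P) ↔ ((P → (P ∨ U)) → (U → S))) = False ⊕ False = False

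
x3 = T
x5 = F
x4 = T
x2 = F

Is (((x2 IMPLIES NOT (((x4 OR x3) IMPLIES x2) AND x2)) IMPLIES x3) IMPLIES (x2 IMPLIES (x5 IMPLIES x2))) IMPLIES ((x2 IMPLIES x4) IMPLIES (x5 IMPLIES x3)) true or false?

T

x4 OR x3 = T OR T = T
(x4 OR x3) IMPLIES x2 = T IMPLIES F = F
((x4 OR x3) IMPLIES x2) AND x2 = F AND F = F
NOT (((x4 OR x3) IMPLIES x2) AND x2) = NOT F = T
x2 IMPLIES NOT (((x4 OR x3) IMPLIES x2) AND x2) = F IMPLIES T = T
(x2 IMPLIES NOT (((x4 OR x3) IMPLIES x2) AND x2)) IMPLIES x3 = T IMPLIES T = T
x5 IMPLIES x2 = F IMPLIES F = T
x2 IMPLIES (x5 IMPLIES x2) = F IMPLIES T = T
((x2 IMPLIES NOT (((x4 OR x3) IMPLIES x2) AND x2)) IMPLIES x3) IMPLIES (x2 IMPLIES (x5 IMPLIES x2)) = T IMPLIES T = T
x2 IMPLIES x4 = F IMPLIES T = T
x5 IMPLIES x3 = F IMPLIES T = T
(x2 IMPLIES x4) IMPLIES (x5 IMPLIES x3) = T IMPLIES T = T
(((x2 IMPLIES NOT (((x4 OR x3) IMPLIES x2) AND x2)) IMPLIES x3) IMPLIES (x2 IMPLIES (x5 IMPLIES x2))) IMPLIES ((x2 IMPLIES x4) IMPLIES (x5 IMPLIES x3)) = T IMPLIES T = T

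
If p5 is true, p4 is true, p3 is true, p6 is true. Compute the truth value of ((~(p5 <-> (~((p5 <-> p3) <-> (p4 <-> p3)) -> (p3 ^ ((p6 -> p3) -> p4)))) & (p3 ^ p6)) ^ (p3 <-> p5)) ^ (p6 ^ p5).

Substituting p5=True, p4=True, p3=True, p6=True:
p5 <-> p3 = True <-> True = True
p4 <-> p3 = True <-> True = True
(p5 <-> p3) <-> (p4 <-> p3) = True <-> True = True
~((p5 <-> p3) <-> (p4 <-> p3)) = ~True = False
p6 -> p3 = True -> True = True
(p6 -> p3) -> p4 = True -> True = True
p3 ^ ((p6 -> p3) -> p4) = True ^ True = False
~((p5 <-> p3) <-> (p4 <-> p3)) -> (p3 ^ ((p6 -> p3) -> p4)) = False -> False = True
p5 <-> (~((p5 <-> p3) <-> (p4 <-> p3)) -> (p3 ^ ((p6 -> p3) -> p4))) = True <-> True = True
~(p5 <-> (~((p5 <-> p3) <-> (p4 <-> p3)) -> (p3 ^ ((p6 -> p3) -> p4)))) = ~True = False
p3 ^ p6 = True ^ True = False
~(p5 <-> (~((p5 <-> p3) <-> (p4 <-> p3)) -> (p3 ^ ((p6 -> p3) -> p4)))) & (p3 ^ p6) = False & False = False
p3 <-> p5 = True <-> True = True
(~(p5 <-> (~((p5 <-> p3) <-> (p4 <-> p3)) -> (p3 ^ ((p6 -> p3) -> p4)))) & (p3 ^ p6)) ^ (p3 <-> p5) = False ^ True = True
p6 ^ p5 = True ^ True = False
((~(p5 <-> (~((p5 <-> p3) <-> (p4 <-> p3)) -> (p3 ^ ((p6 -> p3) -> p4)))) & (p3 ^ p6)) ^ (p3 <-> p5)) ^ (p6 ^ p5) = True ^ False = True

True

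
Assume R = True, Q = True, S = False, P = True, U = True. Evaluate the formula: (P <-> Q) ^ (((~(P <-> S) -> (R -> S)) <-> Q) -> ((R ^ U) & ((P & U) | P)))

False

P <-> Q = True <-> True = True
P <-> S = True <-> False = False
~(P <-> S) = ~False = True
R -> S = True -> False = False
~(P <-> S) -> (R -> S) = True -> False = False
(~(P <-> S) -> (R -> S)) <-> Q = False <-> True = False
R ^ U = True ^ True = False
P & U = True & True = True
(P & U) | P = True | True = True
(R ^ U) & ((P & U) | P) = False & True = False
((~(P <-> S) -> (R -> S)) <-> Q) -> ((R ^ U) & ((P & U) | P)) = False -> False = True
(P <-> Q) ^ (((~(P <-> S) -> (R -> S)) <-> Q) -> ((R ^ U) & ((P & U) | P))) = True ^ True = False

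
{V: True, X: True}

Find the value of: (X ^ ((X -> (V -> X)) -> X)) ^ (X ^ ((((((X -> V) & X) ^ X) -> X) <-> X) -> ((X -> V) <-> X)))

V -> X = True -> True = True
X -> (V -> X) = True -> True = True
(X -> (V -> X)) -> X = True -> True = True
X ^ ((X -> (V -> X)) -> X) = True ^ True = False
X -> V = True -> True = True
(X -> V) & X = True & True = True
((X -> V) & X) ^ X = True ^ True = False
(((X -> V) & X) ^ X) -> X = False -> True = True
((((X -> V) & X) ^ X) -> X) <-> X = True <-> True = True
X -> V = True -> True = True
(X -> V) <-> X = True <-> True = True
(((((X -> V) & X) ^ X) -> X) <-> X) -> ((X -> V) <-> X) = True -> True = True
X ^ ((((((X -> V) & X) ^ X) -> X) <-> X) -> ((X -> V) <-> X)) = True ^ True = False
(X ^ ((X -> (V -> X)) -> X)) ^ (X ^ ((((((X -> V) & X) ^ X) -> X) <-> X) -> ((X -> V) <-> X))) = False ^ False = False

False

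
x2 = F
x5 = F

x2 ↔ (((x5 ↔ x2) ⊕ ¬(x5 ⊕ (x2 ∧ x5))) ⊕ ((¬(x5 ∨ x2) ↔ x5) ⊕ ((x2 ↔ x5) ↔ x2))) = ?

T

x5 ↔ x2 = F ↔ F = T
x2 ∧ x5 = F ∧ F = F
x5 ⊕ (x2 ∧ x5) = F ⊕ F = F
¬(x5 ⊕ (x2 ∧ x5)) = ¬F = T
(x5 ↔ x2) ⊕ ¬(x5 ⊕ (x2 ∧ x5)) = T ⊕ T = F
x5 ∨ x2 = F ∨ F = F
¬(x5 ∨ x2) = ¬F = T
¬(x5 ∨ x2) ↔ x5 = T ↔ F = F
x2 ↔ x5 = F ↔ F = T
(x2 ↔ x5) ↔ x2 = T ↔ F = F
(¬(x5 ∨ x2) ↔ x5) ⊕ ((x2 ↔ x5) ↔ x2) = F ⊕ F = F
((x5 ↔ x2) ⊕ ¬(x5 ⊕ (x2 ∧ x5))) ⊕ ((¬(x5 ∨ x2) ↔ x5) ⊕ ((x2 ↔ x5) ↔ x2)) = F ⊕ F = F
x2 ↔ (((x5 ↔ x2) ⊕ ¬(x5 ⊕ (x2 ∧ x5))) ⊕ ((¬(x5 ∨ x2) ↔ x5) ⊕ ((x2 ↔ x5) ↔ x2))) = F ↔ F = T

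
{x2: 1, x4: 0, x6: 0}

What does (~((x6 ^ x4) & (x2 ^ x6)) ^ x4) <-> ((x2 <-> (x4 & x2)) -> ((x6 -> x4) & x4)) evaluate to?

1

x6 ^ x4 = 0 ^ 0 = 0
x2 ^ x6 = 1 ^ 0 = 1
(x6 ^ x4) & (x2 ^ x6) = 0 & 1 = 0
~((x6 ^ x4) & (x2 ^ x6)) = ~0 = 1
~((x6 ^ x4) & (x2 ^ x6)) ^ x4 = 1 ^ 0 = 1
x4 & x2 = 0 & 1 = 0
x2 <-> (x4 & x2) = 1 <-> 0 = 0
x6 -> x4 = 0 -> 0 = 1
(x6 -> x4) & x4 = 1 & 0 = 0
(x2 <-> (x4 & x2)) -> ((x6 -> x4) & x4) = 0 -> 0 = 1
(~((x6 ^ x4) & (x2 ^ x6)) ^ x4) <-> ((x2 <-> (x4 & x2)) -> ((x6 -> x4) & x4)) = 1 <-> 1 = 1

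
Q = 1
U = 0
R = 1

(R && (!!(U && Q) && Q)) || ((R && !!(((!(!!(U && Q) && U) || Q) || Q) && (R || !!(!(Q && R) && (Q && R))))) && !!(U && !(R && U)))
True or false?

0

U && Q = 0 && 1 = 0
!(U && Q) = !0 = 1
!!(U && Q) = !1 = 0
!!(U && Q) && Q = 0 && 1 = 0
R && (!!(U && Q) && Q) = 1 && 0 = 0
U && Q = 0 && 1 = 0
!(U && Q) = !0 = 1
!!(U && Q) = !1 = 0
!!(U && Q) && U = 0 && 0 = 0
!(!!(U && Q) && U) = !0 = 1
!(!!(U && Q) && U) || Q = 1 || 1 = 1
(!(!!(U && Q) && U) || Q) || Q = 1 || 1 = 1
Q && R = 1 && 1 = 1
!(Q && R) = !1 = 0
Q && R = 1 && 1 = 1
!(Q && R) && (Q && R) = 0 && 1 = 0
!(!(Q && R) && (Q && R)) = !0 = 1
!!(!(Q && R) && (Q && R)) = !1 = 0
R || !!(!(Q && R) && (Q && R)) = 1 || 0 = 1
((!(!!(U && Q) && U) || Q) || Q) && (R || !!(!(Q && R) && (Q && R))) = 1 && 1 = 1
!(((!(!!(U && Q) && U) || Q) || Q) && (R || !!(!(Q && R) && (Q && R)))) = !1 = 0
!!(((!(!!(U && Q) && U) || Q) || Q) && (R || !!(!(Q && R) && (Q && R)))) = !0 = 1
R && !!(((!(!!(U && Q) && U) || Q) || Q) && (R || !!(!(Q && R) && (Q && R)))) = 1 && 1 = 1
R && U = 1 && 0 = 0
!(R && U) = !0 = 1
U && !(R && U) = 0 && 1 = 0
!(U && !(R && U)) = !0 = 1
!!(U && !(R && U)) = !1 = 0
(R && !!(((!(!!(U && Q) && U) || Q) || Q) && (R || !!(!(Q && R) && (Q && R))))) && !!(U && !(R && U)) = 1 && 0 = 0
(R && (!!(U && Q) && Q)) || ((R && !!(((!(!!(U && Q) && U) || Q) || Q) && (R || !!(!(Q && R) && (Q && R))))) && !!(U && !(R && U))) = 0 || 0 = 0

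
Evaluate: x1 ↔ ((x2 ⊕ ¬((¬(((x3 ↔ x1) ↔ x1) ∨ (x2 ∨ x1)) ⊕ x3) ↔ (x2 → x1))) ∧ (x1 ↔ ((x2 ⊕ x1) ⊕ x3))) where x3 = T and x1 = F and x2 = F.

T

x3 ↔ x1 = T ↔ F = F
(x3 ↔ x1) ↔ x1 = F ↔ F = T
x2 ∨ x1 = F ∨ F = F
((x3 ↔ x1) ↔ x1) ∨ (x2 ∨ x1) = T ∨ F = T
¬(((x3 ↔ x1) ↔ x1) ∨ (x2 ∨ x1)) = ¬T = F
¬(((x3 ↔ x1) ↔ x1) ∨ (x2 ∨ x1)) ⊕ x3 = F ⊕ T = T
x2 → x1 = F → F = T
(¬(((x3 ↔ x1) ↔ x1) ∨ (x2 ∨ x1)) ⊕ x3) ↔ (x2 → x1) = T ↔ T = T
¬((¬(((x3 ↔ x1) ↔ x1) ∨ (x2 ∨ x1)) ⊕ x3) ↔ (x2 → x1)) = ¬T = F
x2 ⊕ ¬((¬(((x3 ↔ x1) ↔ x1) ∨ (x2 ∨ x1)) ⊕ x3) ↔ (x2 → x1)) = F ⊕ F = F
x2 ⊕ x1 = F ⊕ F = F
(x2 ⊕ x1) ⊕ x3 = F ⊕ T = T
x1 ↔ ((x2 ⊕ x1) ⊕ x3) = F ↔ T = F
(x2 ⊕ ¬((¬(((x3 ↔ x1) ↔ x1) ∨ (x2 ∨ x1)) ⊕ x3) ↔ (x2 → x1))) ∧ (x1 ↔ ((x2 ⊕ x1) ⊕ x3)) = F ∧ F = F
x1 ↔ ((x2 ⊕ ¬((¬(((x3 ↔ x1) ↔ x1) ∨ (x2 ∨ x1)) ⊕ x3) ↔ (x2 → x1))) ∧ (x1 ↔ ((x2 ⊕ x1) ⊕ x3))) = F ↔ F = T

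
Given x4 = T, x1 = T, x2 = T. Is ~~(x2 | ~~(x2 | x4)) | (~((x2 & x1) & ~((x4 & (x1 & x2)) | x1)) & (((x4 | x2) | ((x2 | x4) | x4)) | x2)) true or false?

T

Substituting x4=T, x1=T, x2=T:
x2 | x4 = T | T = T
~(x2 | x4) = ~T = F
~~(x2 | x4) = ~F = T
x2 | ~~(x2 | x4) = T | T = T
~(x2 | ~~(x2 | x4)) = ~T = F
~~(x2 | ~~(x2 | x4)) = ~F = T
x2 & x1 = T & T = T
x1 & x2 = T & T = T
x4 & (x1 & x2) = T & T = T
(x4 & (x1 & x2)) | x1 = T | T = T
~((x4 & (x1 & x2)) | x1) = ~T = F
(x2 & x1) & ~((x4 & (x1 & x2)) | x1) = T & F = F
~((x2 & x1) & ~((x4 & (x1 & x2)) | x1)) = ~F = T
x4 | x2 = T | T = T
x2 | x4 = T | T = T
(x2 | x4) | x4 = T | T = T
(x4 | x2) | ((x2 | x4) | x4) = T | T = T
((x4 | x2) | ((x2 | x4) | x4)) | x2 = T | T = T
~((x2 & x1) & ~((x4 & (x1 & x2)) | x1)) & (((x4 | x2) | ((x2 | x4) | x4)) | x2) = T & T = T
~~(x2 | ~~(x2 | x4)) | (~((x2 & x1) & ~((x4 & (x1 & x2)) | x1)) & (((x4 | x2) | ((x2 | x4) | x4)) | x2)) = T | T = T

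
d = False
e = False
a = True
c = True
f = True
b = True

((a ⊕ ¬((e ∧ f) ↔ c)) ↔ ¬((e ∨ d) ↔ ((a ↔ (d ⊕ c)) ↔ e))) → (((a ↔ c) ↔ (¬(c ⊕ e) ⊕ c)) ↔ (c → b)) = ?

True

e ∧ f = False ∧ True = False
(e ∧ f) ↔ c = False ↔ True = False
¬((e ∧ f) ↔ c) = ¬False = True
a ⊕ ¬((e ∧ f) ↔ c) = True ⊕ True = False
e ∨ d = False ∨ False = False
d ⊕ c = False ⊕ True = True
a ↔ (d ⊕ c) = True ↔ True = True
(a ↔ (d ⊕ c)) ↔ e = True ↔ False = False
(e ∨ d) ↔ ((a ↔ (d ⊕ c)) ↔ e) = False ↔ False = True
¬((e ∨ d) ↔ ((a ↔ (d ⊕ c)) ↔ e)) = ¬True = False
(a ⊕ ¬((e ∧ f) ↔ c)) ↔ ¬((e ∨ d) ↔ ((a ↔ (d ⊕ c)) ↔ e)) = False ↔ False = True
a ↔ c = True ↔ True = True
c ⊕ e = True ⊕ False = True
¬(c ⊕ e) = ¬True = False
¬(c ⊕ e) ⊕ c = False ⊕ True = True
(a ↔ c) ↔ (¬(c ⊕ e) ⊕ c) = True ↔ True = True
c → b = True → True = True
((a ↔ c) ↔ (¬(c ⊕ e) ⊕ c)) ↔ (c → b) = True ↔ True = True
((a ⊕ ¬((e ∧ f) ↔ c)) ↔ ¬((e ∨ d) ↔ ((a ↔ (d ⊕ c)) ↔ e))) → (((a ↔ c) ↔ (¬(c ⊕ e) ⊕ c)) ↔ (c → b)) = True → True = True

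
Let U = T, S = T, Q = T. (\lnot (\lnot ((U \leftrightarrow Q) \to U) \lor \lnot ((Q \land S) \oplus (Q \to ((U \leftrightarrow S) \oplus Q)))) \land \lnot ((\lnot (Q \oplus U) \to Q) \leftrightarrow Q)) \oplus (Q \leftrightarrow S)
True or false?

T

U \leftrightarrow Q = T \leftrightarrow T = T
(U \leftrightarrow Q) \to U = T \to T = T
\lnot ((U \leftrightarrow Q) \to U) = \lnot T = F
Q \land S = T \land T = T
U \leftrightarrow S = T \leftrightarrow T = T
(U \leftrightarrow S) \oplus Q = T \oplus T = F
Q \to ((U \leftrightarrow S) \oplus Q) = T \to F = F
(Q \land S) \oplus (Q \to ((U \leftrightarrow S) \oplus Q)) = T \oplus F = T
\lnot ((Q \land S) \oplus (Q \to ((U \leftrightarrow S) \oplus Q))) = \lnot T = F
\lnot ((U \leftrightarrow Q) \to U) \lor \lnot ((Q \land S) \oplus (Q \to ((U \leftrightarrow S) \oplus Q))) = F \lor F = F
\lnot (\lnot ((U \leftrightarrow Q) \to U) \lor \lnot ((Q \land S) \oplus (Q \to ((U \leftrightarrow S) \oplus Q)))) = \lnot F = T
Q \oplus U = T \oplus T = F
\lnot (Q \oplus U) = \lnot F = T
\lnot (Q \oplus U) \to Q = T \to T = T
(\lnot (Q \oplus U) \to Q) \leftrightarrow Q = T \leftrightarrow T = T
\lnot ((\lnot (Q \oplus U) \to Q) \leftrightarrow Q) = \lnot T = F
\lnot (\lnot ((U \leftrightarrow Q) \to U) \lor \lnot ((Q \land S) \oplus (Q \to ((U \leftrightarrow S) \oplus Q)))) \land \lnot ((\lnot (Q \oplus U) \to Q) \leftrightarrow Q) = T \land F = F
Q \leftrightarrow S = T \leftrightarrow T = T
(\lnot (\lnot ((U \leftrightarrow Q) \to U) \lor \lnot ((Q \land S) \oplus (Q \to ((U \leftrightarrow S) \oplus Q)))) \land \lnot ((\lnot (Q \oplus U) \to Q) \leftrightarrow Q)) \oplus (Q \leftrightarrow S) = F \oplus T = T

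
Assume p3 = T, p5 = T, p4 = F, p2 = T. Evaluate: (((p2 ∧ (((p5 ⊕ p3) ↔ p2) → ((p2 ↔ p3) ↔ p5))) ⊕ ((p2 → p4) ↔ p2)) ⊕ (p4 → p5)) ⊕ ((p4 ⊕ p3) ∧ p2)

p5 ⊕ p3 = T ⊕ T = F
(p5 ⊕ p3) ↔ p2 = F ↔ T = F
p2 ↔ p3 = T ↔ T = T
(p2 ↔ p3) ↔ p5 = T ↔ T = T
((p5 ⊕ p3) ↔ p2) → ((p2 ↔ p3) ↔ p5) = F → T = T
p2 ∧ (((p5 ⊕ p3) ↔ p2) → ((p2 ↔ p3) ↔ p5)) = T ∧ T = T
p2 → p4 = T → F = F
(p2 → p4) ↔ p2 = F ↔ T = F
(p2 ∧ (((p5 ⊕ p3) ↔ p2) → ((p2 ↔ p3) ↔ p5))) ⊕ ((p2 → p4) ↔ p2) = T ⊕ F = T
p4 → p5 = F → T = T
((p2 ∧ (((p5 ⊕ p3) ↔ p2) → ((p2 ↔ p3) ↔ p5))) ⊕ ((p2 → p4) ↔ p2)) ⊕ (p4 → p5) = T ⊕ T = F
p4 ⊕ p3 = F ⊕ T = T
(p4 ⊕ p3) ∧ p2 = T ∧ T = T
(((p2 ∧ (((p5 ⊕ p3) ↔ p2) → ((p2 ↔ p3) ↔ p5))) ⊕ ((p2 → p4) ↔ p2)) ⊕ (p4 → p5)) ⊕ ((p4 ⊕ p3) ∧ p2) = F ⊕ T = T

T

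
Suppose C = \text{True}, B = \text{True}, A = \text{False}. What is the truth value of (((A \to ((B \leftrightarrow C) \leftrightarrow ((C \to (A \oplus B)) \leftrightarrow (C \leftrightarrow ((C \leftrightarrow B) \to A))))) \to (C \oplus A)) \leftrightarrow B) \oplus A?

\text{True}

B \leftrightarrow C = \text{True} \leftrightarrow \text{True} = \text{True}
A \oplus B = \text{False} \oplus \text{True} = \text{True}
C \to (A \oplus B) = \text{True} \to \text{True} = \text{True}
C \leftrightarrow B = \text{True} \leftrightarrow \text{True} = \text{True}
(C \leftrightarrow B) \to A = \text{True} \to \text{False} = \text{False}
C \leftrightarrow ((C \leftrightarrow B) \to A) = \text{True} \leftrightarrow \text{False} = \text{False}
(C \to (A \oplus B)) \leftrightarrow (C \leftrightarrow ((C \leftrightarrow B) \to A)) = \text{True} \leftrightarrow \text{False} = \text{False}
(B \leftrightarrow C) \leftrightarrow ((C \to (A \oplus B)) \leftrightarrow (C \leftrightarrow ((C \leftrightarrow B) \to A))) = \text{True} \leftrightarrow \text{False} = \text{False}
A \to ((B \leftrightarrow C) \leftrightarrow ((C \to (A \oplus B)) \leftrightarrow (C \leftrightarrow ((C \leftrightarrow B) \to A)))) = \text{False} \to \text{False} = \text{True}
C \oplus A = \text{True} \oplus \text{False} = \text{True}
(A \to ((B \leftrightarrow C) \leftrightarrow ((C \to (A \oplus B)) \leftrightarrow (C \leftrightarrow ((C \leftrightarrow B) \to A))))) \to (C \oplus A) = \text{True} \to \text{True} = \text{True}
((A \to ((B \leftrightarrow C) \leftrightarrow ((C \to (A \oplus B)) \leftrightarrow (C \leftrightarrow ((C \leftrightarrow B) \to A))))) \to (C \oplus A)) \leftrightarrow B = \text{True} \leftrightarrow \text{True} = \text{True}
(((A \to ((B \leftrightarrow C) \leftrightarrow ((C \to (A \oplus B)) \leftrightarrow (C \leftrightarrow ((C \leftrightarrow B) \to A))))) \to (C \oplus A)) \leftrightarrow B) \oplus A = \text{True} \oplus \text{False} = \text{True}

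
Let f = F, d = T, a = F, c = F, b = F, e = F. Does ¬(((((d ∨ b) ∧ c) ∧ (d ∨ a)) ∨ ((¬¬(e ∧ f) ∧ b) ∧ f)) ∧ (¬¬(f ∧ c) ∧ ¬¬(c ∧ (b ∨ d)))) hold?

d ∨ b = T ∨ F = T
(d ∨ b) ∧ c = T ∧ F = F
d ∨ a = T ∨ F = T
((d ∨ b) ∧ c) ∧ (d ∨ a) = F ∧ T = F
e ∧ f = F ∧ F = F
¬(e ∧ f) = ¬F = T
¬¬(e ∧ f) = ¬T = F
¬¬(e ∧ f) ∧ b = F ∧ F = F
(¬¬(e ∧ f) ∧ b) ∧ f = F ∧ F = F
(((d ∨ b) ∧ c) ∧ (d ∨ a)) ∨ ((¬¬(e ∧ f) ∧ b) ∧ f) = F ∨ F = F
f ∧ c = F ∧ F = F
¬(f ∧ c) = ¬F = T
¬¬(f ∧ c) = ¬T = F
b ∨ d = F ∨ T = T
c ∧ (b ∨ d) = F ∧ T = F
¬(c ∧ (b ∨ d)) = ¬F = T
¬¬(c ∧ (b ∨ d)) = ¬T = F
¬¬(f ∧ c) ∧ ¬¬(c ∧ (b ∨ d)) = F ∧ F = F
((((d ∨ b) ∧ c) ∧ (d ∨ a)) ∨ ((¬¬(e ∧ f) ∧ b) ∧ f)) ∧ (¬¬(f ∧ c) ∧ ¬¬(c ∧ (b ∨ d))) = F ∧ F = F
¬(((((d ∨ b) ∧ c) ∧ (d ∨ a)) ∨ ((¬¬(e ∧ f) ∧ b) ∧ f)) ∧ (¬¬(f ∧ c) ∧ ¬¬(c ∧ (b ∨ d)))) = ¬F = T

T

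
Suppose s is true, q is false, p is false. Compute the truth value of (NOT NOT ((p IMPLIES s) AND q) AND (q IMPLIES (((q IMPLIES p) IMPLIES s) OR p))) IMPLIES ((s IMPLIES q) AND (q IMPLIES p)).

p IMPLIES s = False IMPLIES True = True
(p IMPLIES s) AND q = True AND False = False
NOT ((p IMPLIES s) AND q) = NOT False = True
NOT NOT ((p IMPLIES s) AND q) = NOT True = False
q IMPLIES p = False IMPLIES False = True
(q IMPLIES p) IMPLIES s = True IMPLIES True = True
((q IMPLIES p) IMPLIES s) OR p = True OR False = True
q IMPLIES (((q IMPLIES p) IMPLIES s) OR p) = False IMPLIES True = True
NOT NOT ((p IMPLIES s) AND q) AND (q IMPLIES (((q IMPLIES p) IMPLIES s) OR p)) = False AND True = False
s IMPLIES q = True IMPLIES False = False
q IMPLIES p = False IMPLIES False = True
(s IMPLIES q) AND (q IMPLIES p) = False AND True = False
(NOT NOT ((p IMPLIES s) AND q) AND (q IMPLIES (((q IMPLIES p) IMPLIES s) OR p))) IMPLIES ((s IMPLIES q) AND (q IMPLIES p)) = False IMPLIES False = True

True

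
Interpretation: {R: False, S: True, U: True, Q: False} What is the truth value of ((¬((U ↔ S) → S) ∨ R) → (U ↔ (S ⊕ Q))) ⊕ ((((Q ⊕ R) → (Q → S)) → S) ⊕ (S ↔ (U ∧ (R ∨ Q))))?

False

U ↔ S = True ↔ True = True
(U ↔ S) → S = True → True = True
¬((U ↔ S) → S) = ¬True = False
¬((U ↔ S) → S) ∨ R = False ∨ False = False
S ⊕ Q = True ⊕ False = True
U ↔ (S ⊕ Q) = True ↔ True = True
(¬((U ↔ S) → S) ∨ R) → (U ↔ (S ⊕ Q)) = False → True = True
Q ⊕ R = False ⊕ False = False
Q → S = False → True = True
(Q ⊕ R) → (Q → S) = False → True = True
((Q ⊕ R) → (Q → S)) → S = True → True = True
R ∨ Q = False ∨ False = False
U ∧ (R ∨ Q) = True ∧ False = False
S ↔ (U ∧ (R ∨ Q)) = True ↔ False = False
(((Q ⊕ R) → (Q → S)) → S) ⊕ (S ↔ (U ∧ (R ∨ Q))) = True ⊕ False = True
((¬((U ↔ S) → S) ∨ R) → (U ↔ (S ⊕ Q))) ⊕ ((((Q ⊕ R) → (Q → S)) → S) ⊕ (S ↔ (U ∧ (R ∨ Q)))) = True ⊕ True = False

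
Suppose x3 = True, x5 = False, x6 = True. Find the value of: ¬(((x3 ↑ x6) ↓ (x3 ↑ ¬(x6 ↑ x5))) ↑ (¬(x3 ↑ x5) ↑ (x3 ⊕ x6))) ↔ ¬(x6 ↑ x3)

x3 ↑ x6 = True ↑ True = False
x6 ↑ x5 = True ↑ False = True
¬(x6 ↑ x5) = ¬True = False
x3 ↑ ¬(x6 ↑ x5) = True ↑ False = True
(x3 ↑ x6) ↓ (x3 ↑ ¬(x6 ↑ x5)) = False ↓ True = False
x3 ↑ x5 = True ↑ False = True
¬(x3 ↑ x5) = ¬True = False
x3 ⊕ x6 = True ⊕ True = False
¬(x3 ↑ x5) ↑ (x3 ⊕ x6) = False ↑ False = True
((x3 ↑ x6) ↓ (x3 ↑ ¬(x6 ↑ x5))) ↑ (¬(x3 ↑ x5) ↑ (x3 ⊕ x6)) = False ↑ True = True
¬(((x3 ↑ x6) ↓ (x3 ↑ ¬(x6 ↑ x5))) ↑ (¬(x3 ↑ x5) ↑ (x3 ⊕ x6))) = ¬True = False
x6 ↑ x3 = True ↑ True = False
¬(x6 ↑ x3) = ¬False = True
¬(((x3 ↑ x6) ↓ (x3 ↑ ¬(x6 ↑ x5))) ↑ (¬(x3 ↑ x5) ↑ (x3 ⊕ x6))) ↔ ¬(x6 ↑ x3) = False ↔ True = False

False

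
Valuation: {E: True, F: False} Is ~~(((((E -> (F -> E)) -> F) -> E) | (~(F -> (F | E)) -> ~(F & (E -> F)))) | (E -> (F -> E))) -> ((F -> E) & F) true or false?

False

F -> E = False -> True = True
E -> (F -> E) = True -> True = True
(E -> (F -> E)) -> F = True -> False = False
((E -> (F -> E)) -> F) -> E = False -> True = True
F | E = False | True = True
F -> (F | E) = False -> True = True
~(F -> (F | E)) = ~True = False
E -> F = True -> False = False
F & (E -> F) = False & False = False
~(F & (E -> F)) = ~False = True
~(F -> (F | E)) -> ~(F & (E -> F)) = False -> True = True
(((E -> (F -> E)) -> F) -> E) | (~(F -> (F | E)) -> ~(F & (E -> F))) = True | True = True
F -> E = False -> True = True
E -> (F -> E) = True -> True = True
((((E -> (F -> E)) -> F) -> E) | (~(F -> (F | E)) -> ~(F & (E -> F)))) | (E -> (F -> E)) = True | True = True
~(((((E -> (F -> E)) -> F) -> E) | (~(F -> (F | E)) -> ~(F & (E -> F)))) | (E -> (F -> E))) = ~True = False
~~(((((E -> (F -> E)) -> F) -> E) | (~(F -> (F | E)) -> ~(F & (E -> F)))) | (E -> (F -> E))) = ~False = True
F -> E = False -> True = True
(F -> E) & F = True & False = False
~~(((((E -> (F -> E)) -> F) -> E) | (~(F -> (F | E)) -> ~(F & (E -> F)))) | (E -> (F -> E))) -> ((F -> E) & F) = True -> False = False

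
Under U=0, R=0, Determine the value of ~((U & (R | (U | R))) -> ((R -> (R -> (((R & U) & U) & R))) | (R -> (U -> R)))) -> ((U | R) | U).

1

Substituting U=0, R=0:
U | R = 0 | 0 = 0
R | (U | R) = 0 | 0 = 0
U & (R | (U | R)) = 0 & 0 = 0
R & U = 0 & 0 = 0
(R & U) & U = 0 & 0 = 0
((R & U) & U) & R = 0 & 0 = 0
R -> (((R & U) & U) & R) = 0 -> 0 = 1
R -> (R -> (((R & U) & U) & R)) = 0 -> 1 = 1
U -> R = 0 -> 0 = 1
R -> (U -> R) = 0 -> 1 = 1
(R -> (R -> (((R & U) & U) & R))) | (R -> (U -> R)) = 1 | 1 = 1
(U & (R | (U | R))) -> ((R -> (R -> (((R & U) & U) & R))) | (R -> (U -> R))) = 0 -> 1 = 1
~((U & (R | (U | R))) -> ((R -> (R -> (((R & U) & U) & R))) | (R -> (U -> R)))) = ~1 = 0
U | R = 0 | 0 = 0
(U | R) | U = 0 | 0 = 0
~((U & (R | (U | R))) -> ((R -> (R -> (((R & U) & U) & R))) | (R -> (U -> R)))) -> ((U | R) | U) = 0 -> 0 = 1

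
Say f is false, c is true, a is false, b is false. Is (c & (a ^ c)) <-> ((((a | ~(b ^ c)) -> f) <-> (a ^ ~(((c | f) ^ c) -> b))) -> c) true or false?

True

Substituting f=False, c=True, a=False, b=False:
a ^ c = False ^ True = True
c & (a ^ c) = True & True = True
b ^ c = False ^ True = True
~(b ^ c) = ~True = False
a | ~(b ^ c) = False | False = False
(a | ~(b ^ c)) -> f = False -> False = True
c | f = True | False = True
(c | f) ^ c = True ^ True = False
((c | f) ^ c) -> b = False -> False = True
~(((c | f) ^ c) -> b) = ~True = False
a ^ ~(((c | f) ^ c) -> b) = False ^ False = False
((a | ~(b ^ c)) -> f) <-> (a ^ ~(((c | f) ^ c) -> b)) = True <-> False = False
(((a | ~(b ^ c)) -> f) <-> (a ^ ~(((c | f) ^ c) -> b))) -> c = False -> True = True
(c & (a ^ c)) <-> ((((a | ~(b ^ c)) -> f) <-> (a ^ ~(((c | f) ^ c) -> b))) -> c) = True <-> True = True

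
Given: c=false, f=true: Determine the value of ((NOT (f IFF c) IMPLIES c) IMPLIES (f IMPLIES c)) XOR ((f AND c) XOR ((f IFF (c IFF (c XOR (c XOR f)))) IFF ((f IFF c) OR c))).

f IFF c = true IFF false = false
NOT (f IFF c) = NOT false = true
NOT (f IFF c) IMPLIES c = true IMPLIES false = false
f IMPLIES c = true IMPLIES false = false
(NOT (f IFF c) IMPLIES c) IMPLIES (f IMPLIES c) = false IMPLIES false = true
f AND c = true AND false = false
c XOR f = false XOR true = true
c XOR (c XOR f) = false XOR true = true
c IFF (c XOR (c XOR f)) = false IFF true = false
f IFF (c IFF (c XOR (c XOR f))) = true IFF false = false
f IFF c = true IFF false = false
(f IFF c) OR c = false OR false = false
(f IFF (c IFF (c XOR (c XOR f)))) IFF ((f IFF c) OR c) = false IFF false = true
(f AND c) XOR ((f IFF (c IFF (c XOR (c XOR f)))) IFF ((f IFF c) OR c)) = false XOR true = true
((NOT (f IFF c) IMPLIES c) IMPLIES (f IMPLIES c)) XOR ((f AND c) XOR ((f IFF (c IFF (c XOR (c XOR f)))) IFF ((f IFF c) OR c))) = true XOR true = false

false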